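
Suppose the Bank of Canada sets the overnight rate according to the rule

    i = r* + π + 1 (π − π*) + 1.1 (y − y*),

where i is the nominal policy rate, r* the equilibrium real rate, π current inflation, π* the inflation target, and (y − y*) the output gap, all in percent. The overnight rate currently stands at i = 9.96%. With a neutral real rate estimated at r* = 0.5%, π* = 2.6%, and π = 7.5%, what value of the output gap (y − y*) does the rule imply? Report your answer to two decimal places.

1.1 (y − y*) = 9.96 − 0.5 − 7.5 − 1 × (7.5 − 2.6) = -2.94
(y − y*) = -2.94 / 1.1 = -2.67

-2.67%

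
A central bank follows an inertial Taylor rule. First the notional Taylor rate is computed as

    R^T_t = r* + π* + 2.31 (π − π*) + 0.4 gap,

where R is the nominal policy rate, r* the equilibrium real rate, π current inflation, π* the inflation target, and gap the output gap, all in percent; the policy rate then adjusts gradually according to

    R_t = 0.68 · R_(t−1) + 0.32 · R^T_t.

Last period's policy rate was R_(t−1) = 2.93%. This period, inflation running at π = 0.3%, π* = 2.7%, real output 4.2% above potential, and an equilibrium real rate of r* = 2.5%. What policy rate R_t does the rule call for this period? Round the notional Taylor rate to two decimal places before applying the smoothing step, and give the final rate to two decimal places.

2.42%

Output 4.2% above potential → gap = 4.2.
R^T_t = 2.5 + 2.7 + 2.31 × (0.3 − 2.7) + 0.4 × 4.2
   = 2.5 + 2.7 − 5.544 + 1.68 = 1.34
R_t = 0.68 × 2.93 + 0.32 × 1.34 = 1.9924 + 0.4288 = 2.42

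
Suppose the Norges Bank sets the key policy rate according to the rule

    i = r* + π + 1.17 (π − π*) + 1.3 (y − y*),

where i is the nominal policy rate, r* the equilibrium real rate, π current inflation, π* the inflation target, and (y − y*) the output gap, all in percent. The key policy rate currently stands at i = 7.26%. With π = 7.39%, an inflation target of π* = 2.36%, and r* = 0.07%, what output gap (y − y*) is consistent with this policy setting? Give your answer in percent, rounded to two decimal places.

1.3 (y − y*) = 7.26 − 0.07 − 7.39 − 1.17 × (7.39 − 2.36) = -6.0851
(y − y*) = -6.0851 / 1.3 = -4.68

-4.68%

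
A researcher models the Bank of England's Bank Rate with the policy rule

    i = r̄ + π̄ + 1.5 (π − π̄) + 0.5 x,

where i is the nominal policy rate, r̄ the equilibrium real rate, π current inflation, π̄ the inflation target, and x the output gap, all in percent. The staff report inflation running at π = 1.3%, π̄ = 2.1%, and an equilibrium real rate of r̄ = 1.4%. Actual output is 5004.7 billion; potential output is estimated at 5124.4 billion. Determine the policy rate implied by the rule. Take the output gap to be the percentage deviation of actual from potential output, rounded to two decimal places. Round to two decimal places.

Output gap = 100 × (5004.7 − 5124.4) / 5124.4 = -2.34%.
i = 1.40 + 2.10 + 1.5 × (1.30 − 2.10) + 0.5 × (-2.34)
   = 1.40 + 2.1 − 1.2 − 1.17 = 1.13

1.13%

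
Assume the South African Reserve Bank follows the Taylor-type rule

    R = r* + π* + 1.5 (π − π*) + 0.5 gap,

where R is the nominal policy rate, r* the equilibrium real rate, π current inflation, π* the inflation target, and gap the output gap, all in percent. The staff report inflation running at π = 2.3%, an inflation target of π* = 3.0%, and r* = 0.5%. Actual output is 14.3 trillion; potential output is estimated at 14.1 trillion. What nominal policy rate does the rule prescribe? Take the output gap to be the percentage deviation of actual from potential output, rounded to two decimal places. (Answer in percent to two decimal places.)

3.16%

Output gap = 100 × (14.3 − 14.1) / 14.1 = 1.42%.
R = 0.50 + 3.00 + 1.5 × (2.30 − 3.00) + 0.5 × 1.42
   = 0.50 + 3 − 1.05 + 0.71 = 3.16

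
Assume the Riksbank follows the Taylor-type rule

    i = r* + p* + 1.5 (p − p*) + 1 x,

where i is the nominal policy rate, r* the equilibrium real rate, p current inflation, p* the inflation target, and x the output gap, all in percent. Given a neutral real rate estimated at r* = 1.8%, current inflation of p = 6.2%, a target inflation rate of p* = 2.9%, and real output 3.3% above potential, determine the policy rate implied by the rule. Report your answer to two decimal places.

12.95%

Output 3.3% above potential → x = 3.3.
i = 1.8 + 2.9 + 1.5 × (6.2 − 2.9) + 1 × 3.3
   = 1.8 + 2.9 + 4.95 + 3.3 = 12.95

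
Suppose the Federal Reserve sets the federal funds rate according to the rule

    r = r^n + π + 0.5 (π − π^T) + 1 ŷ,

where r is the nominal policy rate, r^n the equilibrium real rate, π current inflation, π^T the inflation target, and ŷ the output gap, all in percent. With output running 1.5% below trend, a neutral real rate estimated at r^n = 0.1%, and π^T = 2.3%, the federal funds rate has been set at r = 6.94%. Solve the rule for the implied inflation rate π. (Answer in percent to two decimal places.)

6.33%

Output 1.5% below potential → ŷ = -1.5.
Collecting π: r = r^n + (1 + 0.5) π − 0.5 π^T + 1 ŷ
1.5 π = 6.94 − 0.1 + 0.5 × 2.3 − 1 × (-1.5) = 9.49
π = 9.49 / 1.5 = 6.33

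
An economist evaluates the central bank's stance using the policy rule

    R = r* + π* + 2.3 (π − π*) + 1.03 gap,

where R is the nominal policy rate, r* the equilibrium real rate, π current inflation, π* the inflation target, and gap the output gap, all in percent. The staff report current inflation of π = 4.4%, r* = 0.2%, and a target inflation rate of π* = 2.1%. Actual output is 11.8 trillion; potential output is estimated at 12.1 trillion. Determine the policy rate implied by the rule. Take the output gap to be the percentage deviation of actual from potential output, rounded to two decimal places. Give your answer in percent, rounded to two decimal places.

5.04%

Output gap = 100 × (11.8 − 12.1) / 12.1 = -2.48%.
R = 0.20 + 2.10 + 2.3 × (4.40 − 2.10) + 1.03 × (-2.48)
   = 0.20 + 2.1 + 5.29 − 2.5544 = 5.04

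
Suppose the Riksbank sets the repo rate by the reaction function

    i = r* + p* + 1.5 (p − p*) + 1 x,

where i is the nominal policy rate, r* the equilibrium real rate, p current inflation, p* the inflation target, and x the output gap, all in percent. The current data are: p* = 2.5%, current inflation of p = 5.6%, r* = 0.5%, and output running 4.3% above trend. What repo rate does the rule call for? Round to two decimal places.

Output 4.3% above potential → x = 4.3.
i = 0.5 + 2.5 + 1.5 × (5.6 − 2.5) + 1 × 4.3
   = 0.5 + 2.5 + 4.65 + 4.3 = 11.95

11.95%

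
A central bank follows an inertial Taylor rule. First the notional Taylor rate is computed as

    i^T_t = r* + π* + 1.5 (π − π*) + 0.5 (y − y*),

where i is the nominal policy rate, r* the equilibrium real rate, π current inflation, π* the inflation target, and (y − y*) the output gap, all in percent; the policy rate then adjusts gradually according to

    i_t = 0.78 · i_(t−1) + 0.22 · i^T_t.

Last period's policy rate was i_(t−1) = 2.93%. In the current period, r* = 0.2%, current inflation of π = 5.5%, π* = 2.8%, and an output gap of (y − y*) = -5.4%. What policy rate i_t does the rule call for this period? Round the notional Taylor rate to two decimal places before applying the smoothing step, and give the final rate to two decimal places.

3.24%

i^T_t = 0.2 + 2.8 + 1.5 × (5.5 − 2.8) + 0.5 × (-5.4)
   = 0.2 + 2.8 + 4.05 − 2.7 = 4.35
i_t = 0.78 × 2.93 + 0.22 × 4.35 = 2.2854 + 0.957 = 3.24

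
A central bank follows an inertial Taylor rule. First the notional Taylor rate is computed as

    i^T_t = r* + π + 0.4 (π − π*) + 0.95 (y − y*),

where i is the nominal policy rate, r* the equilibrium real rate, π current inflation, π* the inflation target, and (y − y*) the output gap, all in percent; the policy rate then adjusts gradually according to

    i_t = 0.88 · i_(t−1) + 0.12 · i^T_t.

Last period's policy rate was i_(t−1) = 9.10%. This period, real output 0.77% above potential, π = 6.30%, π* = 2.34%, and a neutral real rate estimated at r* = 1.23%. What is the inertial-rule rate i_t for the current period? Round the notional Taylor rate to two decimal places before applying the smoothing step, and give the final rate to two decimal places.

9.19%

Output 0.77% above potential → (y − y*) = 0.77.
i^T_t = 1.23 + 6.30 + 0.4 × (6.30 − 2.34) + 0.95 × 0.77
   = 1.23 + 6.3 + 1.584 + 0.7315 = 9.85
i_t = 0.88 × 9.10 + 0.12 × 9.85 = 8.008 + 1.182 = 9.19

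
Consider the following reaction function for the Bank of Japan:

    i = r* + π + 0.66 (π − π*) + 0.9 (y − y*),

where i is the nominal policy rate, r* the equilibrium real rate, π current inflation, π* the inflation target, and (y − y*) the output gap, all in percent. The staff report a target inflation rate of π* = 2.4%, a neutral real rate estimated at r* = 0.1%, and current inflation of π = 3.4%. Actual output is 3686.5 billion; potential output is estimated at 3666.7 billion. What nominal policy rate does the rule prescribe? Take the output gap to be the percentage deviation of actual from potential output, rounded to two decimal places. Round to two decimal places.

4.65%

Output gap = 100 × (3686.5 − 3666.7) / 3666.7 = 0.54%.
i = 0.10 + 3.40 + 0.66 × (3.40 − 2.40) + 0.9 × 0.54
   = 0.10 + 3.4 + 0.66 + 0.486 = 4.65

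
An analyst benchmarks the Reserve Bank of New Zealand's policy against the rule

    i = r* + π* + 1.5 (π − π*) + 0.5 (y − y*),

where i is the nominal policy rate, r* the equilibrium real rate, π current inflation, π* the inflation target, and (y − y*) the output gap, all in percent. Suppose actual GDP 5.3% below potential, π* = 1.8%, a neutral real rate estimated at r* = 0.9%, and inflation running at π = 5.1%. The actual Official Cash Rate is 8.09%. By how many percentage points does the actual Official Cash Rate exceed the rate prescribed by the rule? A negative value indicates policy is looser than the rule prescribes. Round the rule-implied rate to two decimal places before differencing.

Output 5.3% below potential → (y − y*) = -5.3.
i = 0.9 + 1.8 + 1.5 × (5.1 − 1.8) + 0.5 × (-5.3)
   = 0.9 + 1.8 + 4.95 − 2.65 = 5.00
Deviation = 8.09 − 5.00 = 3.09 pp.

3.09 pp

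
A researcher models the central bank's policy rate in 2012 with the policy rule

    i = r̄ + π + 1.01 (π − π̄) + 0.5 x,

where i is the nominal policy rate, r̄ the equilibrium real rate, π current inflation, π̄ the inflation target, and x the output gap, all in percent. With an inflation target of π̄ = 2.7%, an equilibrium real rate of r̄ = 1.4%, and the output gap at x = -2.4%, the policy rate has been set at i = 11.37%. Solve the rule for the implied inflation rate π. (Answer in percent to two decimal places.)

6.91%

Collecting π: i = r̄ + (1 + 1.01) π − 1.01 π̄ + 0.5 x
2.01 π = 11.37 − 1.4 + 1.01 × 2.7 − 0.5 × (-2.4) = 13.897
π = 13.897 / 2.01 = 6.91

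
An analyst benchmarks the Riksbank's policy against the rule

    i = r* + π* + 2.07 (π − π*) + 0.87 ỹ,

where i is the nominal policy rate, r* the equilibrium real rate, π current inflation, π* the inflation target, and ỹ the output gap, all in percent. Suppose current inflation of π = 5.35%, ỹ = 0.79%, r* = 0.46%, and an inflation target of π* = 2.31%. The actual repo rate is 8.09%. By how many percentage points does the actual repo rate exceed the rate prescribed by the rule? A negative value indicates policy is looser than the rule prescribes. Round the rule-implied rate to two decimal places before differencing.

-1.66 pp

i = 0.46 + 2.31 + 2.07 × (5.35 − 2.31) + 0.87 × 0.79
   = 0.46 + 2.31 + 6.2928 + 0.6873 = 9.75
Deviation = 8.09 − 9.75 = -1.66 pp.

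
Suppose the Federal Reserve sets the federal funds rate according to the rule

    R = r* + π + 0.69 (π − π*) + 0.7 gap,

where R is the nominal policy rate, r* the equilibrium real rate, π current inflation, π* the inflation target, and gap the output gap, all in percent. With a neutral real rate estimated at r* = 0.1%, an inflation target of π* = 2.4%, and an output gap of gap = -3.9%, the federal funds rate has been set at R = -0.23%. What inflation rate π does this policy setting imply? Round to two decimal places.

Collecting π: R = r* + (1 + 0.69) π − 0.69 π* + 0.7 gap
1.69 π = -0.23 − 0.1 + 0.69 × 2.4 − 0.7 × (-3.9) = 4.056
π = 4.056 / 1.69 = 2.40

2.40%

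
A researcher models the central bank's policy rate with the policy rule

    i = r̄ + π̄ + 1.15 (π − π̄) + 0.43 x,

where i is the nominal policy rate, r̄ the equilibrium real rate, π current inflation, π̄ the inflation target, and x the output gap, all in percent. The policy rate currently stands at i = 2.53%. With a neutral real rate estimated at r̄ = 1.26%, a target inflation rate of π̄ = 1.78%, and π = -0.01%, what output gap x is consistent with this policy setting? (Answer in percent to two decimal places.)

0.43 x = 2.53 − 1.26 − 1.78 − 1.15 × ((-0.01) − 1.78) = 1.5485
x = 1.5485 / 0.43 = 3.60

3.60%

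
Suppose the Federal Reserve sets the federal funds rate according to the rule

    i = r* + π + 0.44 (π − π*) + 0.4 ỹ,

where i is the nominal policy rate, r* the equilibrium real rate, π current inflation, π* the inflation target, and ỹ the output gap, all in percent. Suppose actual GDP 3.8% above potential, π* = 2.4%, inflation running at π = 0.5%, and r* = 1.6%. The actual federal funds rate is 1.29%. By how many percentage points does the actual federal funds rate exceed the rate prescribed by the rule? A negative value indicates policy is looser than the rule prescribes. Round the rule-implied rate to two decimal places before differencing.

-1.49 pp

Output 3.8% above potential → ỹ = 3.8.
i = 1.6 + 0.5 + 0.44 × (0.5 − 2.4) + 0.4 × 3.8
   = 1.6 + 0.5 − 0.836 + 1.52 = 2.78
Deviation = 1.29 − 2.78 = -1.49 pp.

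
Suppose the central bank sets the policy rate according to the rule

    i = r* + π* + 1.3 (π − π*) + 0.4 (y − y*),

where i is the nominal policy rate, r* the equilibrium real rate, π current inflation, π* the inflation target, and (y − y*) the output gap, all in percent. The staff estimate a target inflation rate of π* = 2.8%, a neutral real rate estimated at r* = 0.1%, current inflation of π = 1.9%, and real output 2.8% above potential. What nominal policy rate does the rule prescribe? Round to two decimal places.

2.85%

Output 2.8% above potential → (y − y*) = 2.8.
i = 0.1 + 2.8 + 1.3 × (1.9 − 2.8) + 0.4 × 2.8
   = 0.1 + 2.8 − 1.17 + 1.12 = 2.85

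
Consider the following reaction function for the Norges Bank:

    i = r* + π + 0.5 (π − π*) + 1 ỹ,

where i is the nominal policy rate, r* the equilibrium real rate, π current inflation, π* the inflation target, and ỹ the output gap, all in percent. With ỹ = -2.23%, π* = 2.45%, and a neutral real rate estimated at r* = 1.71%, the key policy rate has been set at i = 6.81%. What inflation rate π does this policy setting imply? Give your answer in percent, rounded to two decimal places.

5.70%

Collecting π: i = r* + (1 + 0.5) π − 0.5 π* + 1 ỹ
1.5 π = 6.81 − 1.71 + 0.5 × 2.45 − 1 × (-2.23) = 8.555
π = 8.555 / 1.5 = 5.70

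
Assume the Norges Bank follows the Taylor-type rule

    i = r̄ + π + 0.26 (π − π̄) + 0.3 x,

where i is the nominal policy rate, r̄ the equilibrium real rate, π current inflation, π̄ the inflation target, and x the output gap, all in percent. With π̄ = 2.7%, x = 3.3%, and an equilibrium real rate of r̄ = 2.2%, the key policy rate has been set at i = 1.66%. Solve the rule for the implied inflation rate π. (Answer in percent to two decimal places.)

-0.66%

Collecting π: i = r̄ + (1 + 0.26) π − 0.26 π̄ + 0.3 x
1.26 π = 1.66 − 2.2 + 0.26 × 2.7 − 0.3 × 3.3 = -0.828
π = -0.828 / 1.26 = -0.66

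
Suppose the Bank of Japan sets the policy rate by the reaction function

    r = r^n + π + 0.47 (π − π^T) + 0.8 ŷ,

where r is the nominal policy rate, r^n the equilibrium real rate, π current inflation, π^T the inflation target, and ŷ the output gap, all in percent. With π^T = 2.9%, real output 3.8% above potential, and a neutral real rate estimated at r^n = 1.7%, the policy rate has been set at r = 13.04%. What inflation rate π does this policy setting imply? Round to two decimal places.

Output 3.8% above potential → ŷ = 3.8.
Collecting π: r = r^n + (1 + 0.47) π − 0.47 π^T + 0.8 ŷ
1.47 π = 13.04 − 1.7 + 0.47 × 2.9 − 0.8 × 3.8 = 9.663
π = 9.663 / 1.47 = 6.57

6.57%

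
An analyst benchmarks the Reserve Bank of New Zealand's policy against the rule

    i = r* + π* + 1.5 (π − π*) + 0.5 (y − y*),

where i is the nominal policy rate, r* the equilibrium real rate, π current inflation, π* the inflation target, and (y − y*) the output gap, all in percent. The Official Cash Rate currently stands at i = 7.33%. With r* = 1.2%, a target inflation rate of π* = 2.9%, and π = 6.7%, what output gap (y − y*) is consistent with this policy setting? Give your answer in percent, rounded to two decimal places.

-4.94%

0.5 (y − y*) = 7.33 − 1.2 − 2.9 − 1.5 × (6.7 − 2.9) = -2.47
(y − y*) = -2.47 / 0.5 = -4.94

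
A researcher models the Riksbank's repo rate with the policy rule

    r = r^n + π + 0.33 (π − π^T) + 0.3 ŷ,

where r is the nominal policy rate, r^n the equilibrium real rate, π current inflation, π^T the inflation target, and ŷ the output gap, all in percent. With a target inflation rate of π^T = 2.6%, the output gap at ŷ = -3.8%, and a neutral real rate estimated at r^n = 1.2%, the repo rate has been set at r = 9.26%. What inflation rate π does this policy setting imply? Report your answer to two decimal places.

Collecting π: r = r^n + (1 + 0.33) π − 0.33 π^T + 0.3 ŷ
1.33 π = 9.26 − 1.2 + 0.33 × 2.6 − 0.3 × (-3.8) = 10.058
π = 10.058 / 1.33 = 7.56

7.56%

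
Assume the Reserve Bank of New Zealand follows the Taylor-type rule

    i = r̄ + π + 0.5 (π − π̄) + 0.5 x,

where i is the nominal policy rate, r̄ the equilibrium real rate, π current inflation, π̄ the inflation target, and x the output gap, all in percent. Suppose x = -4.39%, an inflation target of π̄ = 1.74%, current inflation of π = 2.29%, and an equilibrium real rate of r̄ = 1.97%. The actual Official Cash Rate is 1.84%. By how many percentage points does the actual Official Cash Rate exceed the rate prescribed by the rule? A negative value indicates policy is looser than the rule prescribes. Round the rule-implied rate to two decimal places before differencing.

i = 1.97 + 2.29 + 0.5 × (2.29 − 1.74) + 0.5 × (-4.39)
   = 1.97 + 2.29 + 0.275 − 2.195 = 2.34
Deviation = 1.84 − 2.34 = -0.50 pp.

-0.50 pp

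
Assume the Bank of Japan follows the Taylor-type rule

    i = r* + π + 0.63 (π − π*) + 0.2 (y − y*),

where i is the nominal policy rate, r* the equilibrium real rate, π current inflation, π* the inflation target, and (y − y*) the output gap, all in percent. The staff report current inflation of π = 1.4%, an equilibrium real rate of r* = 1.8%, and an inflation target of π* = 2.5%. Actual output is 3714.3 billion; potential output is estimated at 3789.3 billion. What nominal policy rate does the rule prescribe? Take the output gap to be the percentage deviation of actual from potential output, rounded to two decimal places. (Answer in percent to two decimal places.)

2.11%

Output gap = 100 × (3714.3 − 3789.3) / 3789.3 = -1.98%.
i = 1.80 + 1.40 + 0.63 × (1.40 − 2.50) + 0.2 × (-1.98)
   = 1.80 + 1.4 − 0.693 − 0.396 = 2.11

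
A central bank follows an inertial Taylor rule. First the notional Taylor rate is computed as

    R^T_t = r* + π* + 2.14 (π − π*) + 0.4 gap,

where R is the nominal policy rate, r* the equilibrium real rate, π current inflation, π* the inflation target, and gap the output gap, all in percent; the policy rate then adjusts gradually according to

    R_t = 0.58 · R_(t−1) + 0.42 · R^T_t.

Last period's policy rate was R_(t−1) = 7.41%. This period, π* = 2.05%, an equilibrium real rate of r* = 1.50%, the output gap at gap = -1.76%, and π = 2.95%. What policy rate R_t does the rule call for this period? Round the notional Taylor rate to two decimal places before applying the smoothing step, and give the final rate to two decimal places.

R^T_t = 1.50 + 2.05 + 2.14 × (2.95 − 2.05) + 0.4 × (-1.76)
   = 1.50 + 2.05 + 1.926 − 0.704 = 4.77
R_t = 0.58 × 7.41 + 0.42 × 4.77 = 4.2978 + 2.0034 = 6.30

6.30%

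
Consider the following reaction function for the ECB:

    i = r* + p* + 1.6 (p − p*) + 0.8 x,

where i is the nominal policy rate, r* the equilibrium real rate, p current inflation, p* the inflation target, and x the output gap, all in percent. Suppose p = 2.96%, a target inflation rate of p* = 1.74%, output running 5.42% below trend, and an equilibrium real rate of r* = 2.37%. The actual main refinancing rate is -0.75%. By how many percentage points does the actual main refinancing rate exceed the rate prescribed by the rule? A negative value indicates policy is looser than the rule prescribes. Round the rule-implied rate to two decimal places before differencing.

Output 5.42% below potential → x = -5.42.
i = 2.37 + 1.74 + 1.6 × (2.96 − 1.74) + 0.8 × (-5.42)
   = 2.37 + 1.74 + 1.952 − 4.336 = 1.73
Deviation = -0.75 − 1.73 = -2.48 pp.

-2.48 pp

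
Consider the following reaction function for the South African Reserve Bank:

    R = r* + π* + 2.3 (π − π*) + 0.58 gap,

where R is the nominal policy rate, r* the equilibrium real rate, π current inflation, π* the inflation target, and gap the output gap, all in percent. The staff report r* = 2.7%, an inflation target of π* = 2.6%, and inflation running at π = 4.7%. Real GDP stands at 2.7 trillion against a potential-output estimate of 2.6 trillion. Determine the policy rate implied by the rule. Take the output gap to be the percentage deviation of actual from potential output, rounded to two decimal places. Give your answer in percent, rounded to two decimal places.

12.36%

Output gap = 100 × (2.7 − 2.6) / 2.6 = 3.85%.
R = 2.70 + 2.60 + 2.3 × (4.70 − 2.60) + 0.58 × 3.85
   = 2.70 + 2.6 + 4.83 + 2.233 = 12.36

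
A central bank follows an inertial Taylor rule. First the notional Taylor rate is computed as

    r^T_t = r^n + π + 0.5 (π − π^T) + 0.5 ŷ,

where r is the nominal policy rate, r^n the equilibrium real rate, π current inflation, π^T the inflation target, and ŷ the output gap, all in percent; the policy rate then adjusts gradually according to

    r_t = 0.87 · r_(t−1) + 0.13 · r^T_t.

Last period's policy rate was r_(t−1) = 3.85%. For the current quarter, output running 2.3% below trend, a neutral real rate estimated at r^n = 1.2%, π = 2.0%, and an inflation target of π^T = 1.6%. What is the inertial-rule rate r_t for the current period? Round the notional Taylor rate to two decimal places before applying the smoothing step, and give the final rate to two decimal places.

Output 2.3% below potential → ŷ = -2.3.
r^T_t = 1.2 + 2.0 + 0.5 × (2.0 − 1.6) + 0.5 × (-2.3)
   = 1.2 + 2 + 0.2 − 1.15 = 2.25
r_t = 0.87 × 3.85 + 0.13 × 2.25 = 3.3495 + 0.2925 = 3.64

3.64%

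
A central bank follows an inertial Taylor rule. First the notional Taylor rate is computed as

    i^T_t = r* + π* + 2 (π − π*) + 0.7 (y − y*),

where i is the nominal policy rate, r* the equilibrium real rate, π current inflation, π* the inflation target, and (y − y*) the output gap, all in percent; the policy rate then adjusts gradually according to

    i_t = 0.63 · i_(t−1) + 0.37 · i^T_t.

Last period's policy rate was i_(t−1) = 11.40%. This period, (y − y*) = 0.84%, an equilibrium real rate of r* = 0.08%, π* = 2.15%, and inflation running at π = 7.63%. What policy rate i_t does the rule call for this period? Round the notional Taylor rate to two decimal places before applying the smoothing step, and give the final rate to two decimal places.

12.28%

i^T_t = 0.08 + 2.15 + 2 × (7.63 − 2.15) + 0.7 × 0.84
   = 0.08 + 2.15 + 10.96 + 0.588 = 13.78
i_t = 0.63 × 11.40 + 0.37 × 13.78 = 7.182 + 5.0986 = 12.28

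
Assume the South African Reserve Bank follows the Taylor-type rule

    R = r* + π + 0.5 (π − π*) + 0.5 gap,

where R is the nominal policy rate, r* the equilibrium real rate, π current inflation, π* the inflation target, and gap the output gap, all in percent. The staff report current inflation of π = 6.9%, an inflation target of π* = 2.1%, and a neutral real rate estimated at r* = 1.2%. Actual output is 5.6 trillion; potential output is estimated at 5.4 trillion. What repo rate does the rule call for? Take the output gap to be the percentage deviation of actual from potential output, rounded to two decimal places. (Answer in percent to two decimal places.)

12.35%

Output gap = 100 × (5.6 − 5.4) / 5.4 = 3.70%.
R = 1.20 + 6.90 + 0.5 × (6.90 − 2.10) + 0.5 × 3.70
   = 1.20 + 6.9 + 2.4 + 1.85 = 12.35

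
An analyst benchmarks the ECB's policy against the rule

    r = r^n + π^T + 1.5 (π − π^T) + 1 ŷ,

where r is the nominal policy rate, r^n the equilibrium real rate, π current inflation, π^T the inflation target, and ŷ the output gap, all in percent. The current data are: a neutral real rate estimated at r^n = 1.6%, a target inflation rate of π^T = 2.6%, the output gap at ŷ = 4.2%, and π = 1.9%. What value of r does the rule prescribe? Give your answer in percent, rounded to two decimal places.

7.35%

r = 1.6 + 2.6 + 1.5 × (1.9 − 2.6) + 1 × 4.2
   = 1.6 + 2.6 − 1.05 + 4.2 = 7.35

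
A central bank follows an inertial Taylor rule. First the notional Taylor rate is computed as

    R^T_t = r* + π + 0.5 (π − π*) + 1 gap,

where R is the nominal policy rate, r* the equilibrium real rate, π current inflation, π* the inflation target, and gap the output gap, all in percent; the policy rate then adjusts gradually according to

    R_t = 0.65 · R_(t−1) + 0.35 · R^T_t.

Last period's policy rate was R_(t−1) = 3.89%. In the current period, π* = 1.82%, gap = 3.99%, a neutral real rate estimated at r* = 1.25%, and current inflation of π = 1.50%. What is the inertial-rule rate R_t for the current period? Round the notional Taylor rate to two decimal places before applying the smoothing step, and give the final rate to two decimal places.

R^T_t = 1.25 + 1.50 + 0.5 × (1.50 − 1.82) + 1 × 3.99
   = 1.25 + 1.5 − 0.16 + 3.99 = 6.58
R_t = 0.65 × 3.89 + 0.35 × 6.58 = 2.5285 + 2.303 = 4.83

4.83%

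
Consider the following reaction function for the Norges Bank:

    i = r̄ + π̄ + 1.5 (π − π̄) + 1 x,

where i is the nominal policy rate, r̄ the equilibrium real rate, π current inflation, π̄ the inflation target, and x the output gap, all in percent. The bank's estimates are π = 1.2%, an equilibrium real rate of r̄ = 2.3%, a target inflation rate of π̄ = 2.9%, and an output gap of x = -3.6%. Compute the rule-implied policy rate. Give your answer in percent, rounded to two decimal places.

i = 2.3 + 2.9 + 1.5 × (1.2 − 2.9) + 1 × (-3.6)
   = 2.3 + 2.9 − 2.55 − 3.6 = -0.95

-0.95%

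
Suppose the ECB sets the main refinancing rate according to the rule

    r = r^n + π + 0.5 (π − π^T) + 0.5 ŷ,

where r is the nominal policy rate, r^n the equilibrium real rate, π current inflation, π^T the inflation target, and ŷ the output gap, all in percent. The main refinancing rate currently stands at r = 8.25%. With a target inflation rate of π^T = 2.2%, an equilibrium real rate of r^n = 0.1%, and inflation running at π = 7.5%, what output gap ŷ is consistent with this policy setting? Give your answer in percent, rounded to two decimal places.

-4.00%

0.5 ŷ = 8.25 − 0.1 − 7.5 − 0.5 × (7.5 − 2.2) = -2
ŷ = -2 / 0.5 = -4.00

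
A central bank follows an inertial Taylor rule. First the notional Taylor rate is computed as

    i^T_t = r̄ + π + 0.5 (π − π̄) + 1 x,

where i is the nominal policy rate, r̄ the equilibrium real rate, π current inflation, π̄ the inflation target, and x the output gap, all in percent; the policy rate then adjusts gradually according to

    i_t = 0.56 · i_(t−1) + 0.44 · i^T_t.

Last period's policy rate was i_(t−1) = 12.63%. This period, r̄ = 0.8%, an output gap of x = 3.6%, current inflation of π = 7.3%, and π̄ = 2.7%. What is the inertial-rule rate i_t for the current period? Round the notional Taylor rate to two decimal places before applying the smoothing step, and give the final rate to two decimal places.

i^T_t = 0.8 + 7.3 + 0.5 × (7.3 − 2.7) + 1 × 3.6
   = 0.8 + 7.3 + 2.3 + 3.6 = 14.00
i_t = 0.56 × 12.63 + 0.44 × 14.00 = 7.0728 + 6.16 = 13.23

13.23%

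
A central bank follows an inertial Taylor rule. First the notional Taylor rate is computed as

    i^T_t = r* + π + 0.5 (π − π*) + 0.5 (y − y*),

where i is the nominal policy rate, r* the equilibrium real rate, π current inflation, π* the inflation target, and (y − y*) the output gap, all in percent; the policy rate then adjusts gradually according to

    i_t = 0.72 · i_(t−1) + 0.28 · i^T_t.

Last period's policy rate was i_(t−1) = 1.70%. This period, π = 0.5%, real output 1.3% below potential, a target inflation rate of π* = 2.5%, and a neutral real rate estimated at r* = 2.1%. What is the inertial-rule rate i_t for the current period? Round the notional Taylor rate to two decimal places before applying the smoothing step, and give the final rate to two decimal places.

Output 1.3% below potential → (y − y*) = -1.3.
i^T_t = 2.1 + 0.5 + 0.5 × (0.5 − 2.5) + 0.5 × (-1.3)
   = 2.1 + 0.5 − 1 − 0.65 = 0.95
i_t = 0.72 × 1.70 + 0.28 × 0.95 = 1.224 + 0.266 = 1.49

1.49%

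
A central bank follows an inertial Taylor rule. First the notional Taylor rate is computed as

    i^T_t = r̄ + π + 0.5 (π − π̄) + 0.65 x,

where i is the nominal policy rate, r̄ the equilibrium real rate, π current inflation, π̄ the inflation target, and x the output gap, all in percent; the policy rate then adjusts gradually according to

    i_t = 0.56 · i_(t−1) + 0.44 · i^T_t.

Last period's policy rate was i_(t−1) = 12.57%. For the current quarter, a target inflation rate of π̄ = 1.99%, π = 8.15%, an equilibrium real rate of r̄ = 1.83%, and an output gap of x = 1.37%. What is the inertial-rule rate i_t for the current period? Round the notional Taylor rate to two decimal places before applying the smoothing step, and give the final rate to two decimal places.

i^T_t = 1.83 + 8.15 + 0.5 × (8.15 − 1.99) + 0.65 × 1.37
   = 1.83 + 8.15 + 3.08 + 0.8905 = 13.95
i_t = 0.56 × 12.57 + 0.44 × 13.95 = 7.0392 + 6.138 = 13.18

13.18%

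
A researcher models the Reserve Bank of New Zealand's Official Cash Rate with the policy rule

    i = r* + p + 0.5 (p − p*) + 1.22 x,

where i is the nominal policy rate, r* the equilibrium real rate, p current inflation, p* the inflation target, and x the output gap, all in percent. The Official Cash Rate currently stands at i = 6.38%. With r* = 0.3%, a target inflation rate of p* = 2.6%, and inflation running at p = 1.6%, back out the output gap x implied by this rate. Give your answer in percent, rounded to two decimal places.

1.22 x = 6.38 − 0.3 − 1.6 − 0.5 × (1.6 − 2.6) = 4.98
x = 4.98 / 1.22 = 4.08

4.08%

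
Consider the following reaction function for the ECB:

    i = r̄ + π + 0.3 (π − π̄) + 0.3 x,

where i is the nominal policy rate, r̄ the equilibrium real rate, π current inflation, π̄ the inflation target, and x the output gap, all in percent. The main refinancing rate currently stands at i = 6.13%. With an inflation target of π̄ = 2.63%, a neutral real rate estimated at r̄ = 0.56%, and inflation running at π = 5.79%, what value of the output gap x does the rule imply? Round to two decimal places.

-3.89%

0.3 x = 6.13 − 0.56 − 5.79 − 0.3 × (5.79 − 2.63) = -1.168
x = -1.168 / 0.3 = -3.89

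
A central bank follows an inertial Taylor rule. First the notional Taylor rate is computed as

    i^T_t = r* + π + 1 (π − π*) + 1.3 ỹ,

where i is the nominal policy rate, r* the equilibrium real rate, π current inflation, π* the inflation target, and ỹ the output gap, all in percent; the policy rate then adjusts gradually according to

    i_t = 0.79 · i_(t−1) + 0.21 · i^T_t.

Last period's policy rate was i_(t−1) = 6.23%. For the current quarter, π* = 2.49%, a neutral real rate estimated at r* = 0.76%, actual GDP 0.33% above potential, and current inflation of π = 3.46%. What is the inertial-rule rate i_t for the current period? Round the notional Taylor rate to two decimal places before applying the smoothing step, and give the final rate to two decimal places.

Output 0.33% above potential → ỹ = 0.33.
i^T_t = 0.76 + 3.46 + 1 × (3.46 − 2.49) + 1.3 × 0.33
   = 0.76 + 3.46 + 0.97 + 0.429 = 5.62
i_t = 0.79 × 6.23 + 0.21 × 5.62 = 4.9217 + 1.1802 = 6.10

6.10%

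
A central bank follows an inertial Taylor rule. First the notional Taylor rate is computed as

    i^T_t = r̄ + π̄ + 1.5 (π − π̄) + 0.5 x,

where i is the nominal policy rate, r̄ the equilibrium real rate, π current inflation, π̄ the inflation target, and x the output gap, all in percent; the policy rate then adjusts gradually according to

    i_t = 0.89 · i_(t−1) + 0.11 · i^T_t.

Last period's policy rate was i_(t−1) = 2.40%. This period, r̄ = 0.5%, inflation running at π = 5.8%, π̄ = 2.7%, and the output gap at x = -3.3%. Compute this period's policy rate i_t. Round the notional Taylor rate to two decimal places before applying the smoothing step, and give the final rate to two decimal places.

2.82%

i^T_t = 0.5 + 2.7 + 1.5 × (5.8 − 2.7) + 0.5 × (-3.3)
   = 0.5 + 2.7 + 4.65 − 1.65 = 6.20
i_t = 0.89 × 2.40 + 0.11 × 6.20 = 2.136 + 0.682 = 2.82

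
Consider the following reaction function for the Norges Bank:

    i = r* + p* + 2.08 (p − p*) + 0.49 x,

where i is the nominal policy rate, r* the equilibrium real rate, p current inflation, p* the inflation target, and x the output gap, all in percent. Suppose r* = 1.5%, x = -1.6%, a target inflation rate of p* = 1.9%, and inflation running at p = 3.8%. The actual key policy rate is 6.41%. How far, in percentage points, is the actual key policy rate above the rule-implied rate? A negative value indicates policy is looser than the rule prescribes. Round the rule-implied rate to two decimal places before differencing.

-0.16 pp

i = 1.5 + 1.9 + 2.08 × (3.8 − 1.9) + 0.49 × (-1.6)
   = 1.5 + 1.9 + 3.952 − 0.784 = 6.57
Deviation = 6.41 − 6.57 = -0.16 pp.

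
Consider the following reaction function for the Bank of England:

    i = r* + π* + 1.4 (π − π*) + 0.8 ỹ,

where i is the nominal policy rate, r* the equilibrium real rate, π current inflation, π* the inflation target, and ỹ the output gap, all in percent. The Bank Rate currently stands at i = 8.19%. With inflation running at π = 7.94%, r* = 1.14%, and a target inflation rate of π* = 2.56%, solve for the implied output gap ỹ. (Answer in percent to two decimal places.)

-3.80%

0.8 ỹ = 8.19 − 1.14 − 2.56 − 1.4 × (7.94 − 2.56) = -3.042
ỹ = -3.042 / 0.8 = -3.80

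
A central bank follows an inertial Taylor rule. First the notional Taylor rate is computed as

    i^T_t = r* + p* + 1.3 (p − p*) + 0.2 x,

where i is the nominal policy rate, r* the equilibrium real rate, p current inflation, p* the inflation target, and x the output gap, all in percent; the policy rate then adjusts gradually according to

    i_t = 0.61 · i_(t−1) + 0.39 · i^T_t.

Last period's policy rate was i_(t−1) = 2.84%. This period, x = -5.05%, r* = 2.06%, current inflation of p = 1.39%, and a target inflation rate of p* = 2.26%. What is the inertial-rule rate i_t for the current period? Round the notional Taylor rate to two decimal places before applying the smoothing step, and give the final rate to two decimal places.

i^T_t = 2.06 + 2.26 + 1.3 × (1.39 − 2.26) + 0.2 × (-5.05)
   = 2.06 + 2.26 − 1.131 − 1.01 = 2.18
i_t = 0.61 × 2.84 + 0.39 × 2.18 = 1.7324 + 0.8502 = 2.58

2.58%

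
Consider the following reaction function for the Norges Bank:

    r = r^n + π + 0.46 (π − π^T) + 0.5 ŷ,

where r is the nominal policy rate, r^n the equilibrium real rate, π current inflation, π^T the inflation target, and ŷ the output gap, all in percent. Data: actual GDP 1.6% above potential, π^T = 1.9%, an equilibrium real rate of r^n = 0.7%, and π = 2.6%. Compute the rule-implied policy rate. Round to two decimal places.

Output 1.6% above potential → ŷ = 1.6.
r = 0.7 + 2.6 + 0.46 × (2.6 − 1.9) + 0.5 × 1.6
   = 0.7 + 2.6 + 0.322 + 0.8 = 4.42

4.42%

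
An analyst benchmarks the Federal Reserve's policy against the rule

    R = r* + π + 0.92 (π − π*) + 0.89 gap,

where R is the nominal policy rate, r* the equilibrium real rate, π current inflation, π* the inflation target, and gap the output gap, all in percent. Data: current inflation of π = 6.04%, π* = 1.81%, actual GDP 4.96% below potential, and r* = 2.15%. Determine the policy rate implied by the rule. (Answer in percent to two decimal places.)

7.67%

Output 4.96% below potential → gap = -4.96.
R = 2.15 + 6.04 + 0.92 × (6.04 − 1.81) + 0.89 × (-4.96)
   = 2.15 + 6.04 + 3.8916 − 4.4144 = 7.67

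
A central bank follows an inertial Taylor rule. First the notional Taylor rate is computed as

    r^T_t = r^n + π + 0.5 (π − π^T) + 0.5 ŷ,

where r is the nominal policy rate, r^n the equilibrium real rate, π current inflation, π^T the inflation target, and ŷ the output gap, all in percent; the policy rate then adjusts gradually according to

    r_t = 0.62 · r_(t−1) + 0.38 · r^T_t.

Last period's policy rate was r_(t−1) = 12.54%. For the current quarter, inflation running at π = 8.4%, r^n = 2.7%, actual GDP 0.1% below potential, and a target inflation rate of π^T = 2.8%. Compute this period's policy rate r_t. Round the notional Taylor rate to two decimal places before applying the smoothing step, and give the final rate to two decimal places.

13.04%

Output 0.1% below potential → ŷ = -0.1.
r^T_t = 2.7 + 8.4 + 0.5 × (8.4 − 2.8) + 0.5 × (-0.1)
   = 2.7 + 8.4 + 2.8 − 0.05 = 13.85
r_t = 0.62 × 12.54 + 0.38 × 13.85 = 7.7748 + 5.263 = 13.04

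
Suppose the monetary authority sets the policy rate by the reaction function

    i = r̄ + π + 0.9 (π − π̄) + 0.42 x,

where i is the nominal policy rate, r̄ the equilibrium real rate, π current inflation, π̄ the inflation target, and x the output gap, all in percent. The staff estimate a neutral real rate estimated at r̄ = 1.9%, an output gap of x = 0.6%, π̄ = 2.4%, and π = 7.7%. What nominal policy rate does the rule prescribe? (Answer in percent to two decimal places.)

14.62%

i = 1.9 + 7.7 + 0.9 × (7.7 − 2.4) + 0.42 × 0.6
   = 1.9 + 7.7 + 4.77 + 0.252 = 14.62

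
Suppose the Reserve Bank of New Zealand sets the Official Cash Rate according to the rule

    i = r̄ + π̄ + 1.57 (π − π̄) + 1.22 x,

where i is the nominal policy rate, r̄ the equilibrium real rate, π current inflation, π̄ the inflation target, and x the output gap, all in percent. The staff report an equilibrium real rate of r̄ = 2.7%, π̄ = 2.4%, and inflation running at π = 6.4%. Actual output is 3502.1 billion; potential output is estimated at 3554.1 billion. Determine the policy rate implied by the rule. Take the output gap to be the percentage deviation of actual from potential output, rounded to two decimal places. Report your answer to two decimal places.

9.60%

Output gap = 100 × (3502.1 − 3554.1) / 3554.1 = -1.46%.
i = 2.70 + 2.40 + 1.57 × (6.40 − 2.40) + 1.22 × (-1.46)
   = 2.70 + 2.4 + 6.28 − 1.7812 = 9.60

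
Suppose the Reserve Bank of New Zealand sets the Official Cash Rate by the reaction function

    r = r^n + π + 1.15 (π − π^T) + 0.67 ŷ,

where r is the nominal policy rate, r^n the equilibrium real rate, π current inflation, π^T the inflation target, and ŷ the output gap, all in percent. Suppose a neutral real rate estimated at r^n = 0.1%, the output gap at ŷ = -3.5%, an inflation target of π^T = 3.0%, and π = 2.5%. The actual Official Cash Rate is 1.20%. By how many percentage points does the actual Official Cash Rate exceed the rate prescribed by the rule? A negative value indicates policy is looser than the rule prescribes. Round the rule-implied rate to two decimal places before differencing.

1.52 pp

r = 0.1 + 2.5 + 1.15 × (2.5 − 3.0) + 0.67 × (-3.5)
   = 0.1 + 2.5 − 0.575 − 2.345 = -0.32
Deviation = 1.20 − (-0.32) = 1.52 pp.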